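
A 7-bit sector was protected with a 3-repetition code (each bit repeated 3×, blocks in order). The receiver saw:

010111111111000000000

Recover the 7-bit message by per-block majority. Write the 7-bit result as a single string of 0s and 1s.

0111000

Block 1 (010): 1 one → 0
Block 2 (111): 3 ones → 1
Block 3 (111): 3 ones → 1
Block 4 (111): 3 ones → 1
Block 5 (000): 0 ones → 0
Block 6 (000): 0 ones → 0
Block 7 (000): 0 ones → 0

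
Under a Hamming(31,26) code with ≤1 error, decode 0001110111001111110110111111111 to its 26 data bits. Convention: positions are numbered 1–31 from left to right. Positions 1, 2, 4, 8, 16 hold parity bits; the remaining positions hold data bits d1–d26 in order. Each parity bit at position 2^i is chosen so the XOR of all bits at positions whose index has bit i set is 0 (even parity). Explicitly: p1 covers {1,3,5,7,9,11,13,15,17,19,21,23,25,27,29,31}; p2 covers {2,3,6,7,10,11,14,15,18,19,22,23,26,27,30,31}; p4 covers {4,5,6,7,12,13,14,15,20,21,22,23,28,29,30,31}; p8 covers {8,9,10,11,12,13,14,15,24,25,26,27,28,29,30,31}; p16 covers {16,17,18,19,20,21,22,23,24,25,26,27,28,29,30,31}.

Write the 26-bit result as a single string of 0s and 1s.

00101100111110110111111111

s1 (pos 1,3,5,7,9,11,13,15,17,19,21,23,25,27,29,31): 0⊕0⊕1⊕0⊕1⊕0⊕1⊕1⊕1⊕0⊕1⊕1⊕1⊕1⊕1⊕1 = 1
s2 (pos 2,3,6,7,10,11,14,15,18,19,22,23,26,27,30,31): 0⊕0⊕1⊕0⊕1⊕0⊕1⊕1⊕1⊕0⊕0⊕1⊕1⊕1⊕1⊕1 = 0
s4 (pos 4,5,6,7,12,13,14,15,20,21,22,23,28,29,30,31): 1⊕1⊕1⊕0⊕0⊕1⊕1⊕1⊕1⊕1⊕0⊕1⊕1⊕1⊕1⊕1 = 1
s8 (pos 8,9,10,11,12,13,14,15,24,25,26,27,28,29,30,31): 1⊕1⊕1⊕0⊕0⊕1⊕1⊕1⊕1⊕1⊕1⊕1⊕1⊕1⊕1⊕1 = 0
s16 (pos 16,17,18,19,20,21,22,23,24,25,26,27,28,29,30,31): 1⊕1⊕1⊕0⊕1⊕1⊕0⊕1⊕1⊕1⊕1⊕1⊕1⊕1⊕1⊕1 = 0
Syndrome s16…s1 = 00101 → error at position 5.
Flip position 5: 0001110111001111110110111111111 → 0001010111001111110110111111111
Read data bits from positions 3,5,6,7,9,10,11,12,13,14,15,17,18,19,20,21,22,23,24,25,26,27,28,29,30,31: 00101100111110110111111111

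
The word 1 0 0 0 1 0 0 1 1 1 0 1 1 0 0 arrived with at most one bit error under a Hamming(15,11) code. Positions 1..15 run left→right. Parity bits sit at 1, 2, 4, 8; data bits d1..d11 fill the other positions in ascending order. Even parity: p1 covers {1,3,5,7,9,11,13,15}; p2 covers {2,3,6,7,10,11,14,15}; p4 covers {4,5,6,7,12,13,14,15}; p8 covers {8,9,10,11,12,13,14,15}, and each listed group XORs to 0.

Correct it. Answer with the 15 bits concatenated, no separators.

100010011101110

s1 (pos 1,3,5,7,9,11,13,15): 1⊕0⊕1⊕0⊕1⊕0⊕1⊕0 = 0
s2 (pos 2,3,6,7,10,11,14,15): 0⊕0⊕0⊕0⊕1⊕0⊕0⊕0 = 1
s4 (pos 4,5,6,7,12,13,14,15): 0⊕1⊕0⊕0⊕1⊕1⊕0⊕0 = 1
s8 (pos 8,9,10,11,12,13,14,15): 1⊕1⊕1⊕0⊕1⊕1⊕0⊕0 = 1
Syndrome s8…s1 = 1110 → error at position 14.
Flip position 14: 100010011101100 → 100010011101110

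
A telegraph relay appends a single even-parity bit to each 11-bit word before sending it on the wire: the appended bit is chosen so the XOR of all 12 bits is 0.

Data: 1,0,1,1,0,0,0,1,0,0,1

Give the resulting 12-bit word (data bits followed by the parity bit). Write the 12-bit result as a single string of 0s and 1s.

101100010011

XOR of the 11 data bits: 1⊕0⊕1⊕1⊕0⊕0⊕0⊕1⊕0⊕0⊕1 = 1
Parity bit = 1 (so all 12 bits XOR to 0).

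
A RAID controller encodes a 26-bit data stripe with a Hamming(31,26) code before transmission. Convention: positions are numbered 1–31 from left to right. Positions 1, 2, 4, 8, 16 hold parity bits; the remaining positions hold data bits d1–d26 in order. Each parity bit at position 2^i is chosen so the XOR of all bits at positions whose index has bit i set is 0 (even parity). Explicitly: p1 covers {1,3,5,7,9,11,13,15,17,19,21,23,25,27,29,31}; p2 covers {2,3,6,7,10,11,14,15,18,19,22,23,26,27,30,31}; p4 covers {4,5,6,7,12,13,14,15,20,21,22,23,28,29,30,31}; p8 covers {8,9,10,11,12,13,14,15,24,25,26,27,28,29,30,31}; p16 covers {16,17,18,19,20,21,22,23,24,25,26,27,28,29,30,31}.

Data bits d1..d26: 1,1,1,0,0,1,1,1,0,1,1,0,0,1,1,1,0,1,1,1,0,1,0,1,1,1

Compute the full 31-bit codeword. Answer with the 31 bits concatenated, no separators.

Place data at non-parity positions: p1 p2 1 p4 1 1 0 p8 0 1 1 1 0 1 1 p16 0 0 1 1 1 0 1 1 1 0 1 0 1 1 1
p1 (pos 1,3,5,7,9,11,13,15,17,19,21,23,25,27,29,31): XOR of data positions = 1⊕1⊕0⊕0⊕1⊕0⊕1⊕0⊕1⊕1⊕1⊕1⊕1⊕1⊕1 = 1
p2 (pos 2,3,6,7,10,11,14,15,18,19,22,23,26,27,30,31): XOR of data positions = 1⊕1⊕0⊕1⊕1⊕1⊕1⊕0⊕1⊕0⊕1⊕0⊕1⊕1⊕1 = 1
p4 (pos 4,5,6,7,12,13,14,15,20,21,22,23,28,29,30,31): XOR of data positions = 1⊕1⊕0⊕1⊕0⊕1⊕1⊕1⊕1⊕0⊕1⊕0⊕1⊕1⊕1 = 1
p8 (pos 8,9,10,11,12,13,14,15,24,25,26,27,28,29,30,31): XOR of data positions = 0⊕1⊕1⊕1⊕0⊕1⊕1⊕1⊕1⊕0⊕1⊕0⊕1⊕1⊕1 = 1
p16 (pos 16,17,18,19,20,21,22,23,24,25,26,27,28,29,30,31): XOR of data positions = 0⊕0⊕1⊕1⊕1⊕0⊕1⊕1⊕1⊕0⊕1⊕0⊕1⊕1⊕1 = 0
Codeword: 1111110101110110001110111010111

1111110101110110001110111010111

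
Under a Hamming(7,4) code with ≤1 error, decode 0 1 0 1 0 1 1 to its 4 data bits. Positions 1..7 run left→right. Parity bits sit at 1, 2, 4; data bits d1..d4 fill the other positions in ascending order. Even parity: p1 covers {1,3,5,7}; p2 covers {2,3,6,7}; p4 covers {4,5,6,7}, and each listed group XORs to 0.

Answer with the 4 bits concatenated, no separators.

s1 (pos 1,3,5,7): 0⊕0⊕0⊕1 = 1
s2 (pos 2,3,6,7): 1⊕0⊕1⊕1 = 1
s4 (pos 4,5,6,7): 1⊕0⊕1⊕1 = 1
Syndrome s4…s1 = 111 → error at position 7.
Flip position 7: 0101011 → 0101010
Read data bits from positions 3,5,6,7: 0010

0010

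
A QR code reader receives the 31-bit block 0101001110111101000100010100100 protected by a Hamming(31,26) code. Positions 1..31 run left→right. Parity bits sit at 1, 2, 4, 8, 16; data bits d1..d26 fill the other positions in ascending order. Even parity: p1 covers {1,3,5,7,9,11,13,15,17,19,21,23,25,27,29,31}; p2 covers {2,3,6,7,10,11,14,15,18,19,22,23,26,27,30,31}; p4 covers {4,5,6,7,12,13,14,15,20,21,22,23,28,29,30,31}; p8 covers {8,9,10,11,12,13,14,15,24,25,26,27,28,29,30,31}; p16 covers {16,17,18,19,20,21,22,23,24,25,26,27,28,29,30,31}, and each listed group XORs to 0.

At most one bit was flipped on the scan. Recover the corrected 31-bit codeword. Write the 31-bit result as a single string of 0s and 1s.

0101001110111101000100010100101

s1 (pos 1,3,5,7,9,11,13,15,17,19,21,23,25,27,29,31): 0⊕0⊕0⊕1⊕1⊕1⊕1⊕0⊕0⊕0⊕0⊕0⊕0⊕0⊕1⊕0 = 1
s2 (pos 2,3,6,7,10,11,14,15,18,19,22,23,26,27,30,31): 1⊕0⊕0⊕1⊕0⊕1⊕1⊕0⊕0⊕0⊕0⊕0⊕1⊕0⊕0⊕0 = 1
s4 (pos 4,5,6,7,12,13,14,15,20,21,22,23,28,29,30,31): 1⊕0⊕0⊕1⊕1⊕1⊕1⊕0⊕1⊕0⊕0⊕0⊕0⊕1⊕0⊕0 = 1
s8 (pos 8,9,10,11,12,13,14,15,24,25,26,27,28,29,30,31): 1⊕1⊕0⊕1⊕1⊕1⊕1⊕0⊕1⊕0⊕1⊕0⊕0⊕1⊕0⊕0 = 1
s16 (pos 16,17,18,19,20,21,22,23,24,25,26,27,28,29,30,31): 1⊕0⊕0⊕0⊕1⊕0⊕0⊕0⊕1⊕0⊕1⊕0⊕0⊕1⊕0⊕0 = 1
Syndrome s16…s1 = 11111 → error at position 31.
Flip position 31: 0101001110111101000100010100100 → 0101001110111101000100010100101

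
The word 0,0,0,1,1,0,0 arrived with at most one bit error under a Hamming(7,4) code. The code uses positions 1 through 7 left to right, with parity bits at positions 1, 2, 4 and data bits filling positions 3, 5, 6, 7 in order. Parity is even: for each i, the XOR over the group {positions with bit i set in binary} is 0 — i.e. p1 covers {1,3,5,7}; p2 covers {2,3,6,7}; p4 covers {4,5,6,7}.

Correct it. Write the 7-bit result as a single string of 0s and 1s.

1001100

s1 (pos 1,3,5,7): 0⊕0⊕1⊕0 = 1
s2 (pos 2,3,6,7): 0⊕0⊕0⊕0 = 0
s4 (pos 4,5,6,7): 1⊕1⊕0⊕0 = 0
Syndrome s4…s1 = 001 → error at position 1.
Flip position 1: 0001100 → 1001100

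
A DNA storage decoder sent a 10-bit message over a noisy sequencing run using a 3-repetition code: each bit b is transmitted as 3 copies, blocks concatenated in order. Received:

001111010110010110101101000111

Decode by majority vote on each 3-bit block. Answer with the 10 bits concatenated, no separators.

0101011101

Block 1 (001): 1 one → 0
Block 2 (111): 3 ones → 1
Block 3 (010): 1 one → 0
Block 4 (110): 2 ones → 1
Block 5 (010): 1 one → 0
Block 6 (110): 2 ones → 1
Block 7 (101): 2 ones → 1
Block 8 (101): 2 ones → 1
Block 9 (000): 0 ones → 0
Block 10 (111): 3 ones → 1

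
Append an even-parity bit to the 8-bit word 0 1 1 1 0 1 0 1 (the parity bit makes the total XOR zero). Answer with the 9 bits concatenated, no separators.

011101011

XOR of the 8 data bits: 0⊕1⊕1⊕1⊕0⊕1⊕0⊕1 = 1
Parity bit = 1 (so all 9 bits XOR to 0).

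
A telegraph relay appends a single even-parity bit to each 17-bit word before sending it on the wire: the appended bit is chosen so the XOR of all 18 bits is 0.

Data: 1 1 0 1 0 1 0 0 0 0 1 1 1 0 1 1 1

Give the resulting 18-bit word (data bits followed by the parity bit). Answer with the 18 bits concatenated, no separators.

110101000011101110

XOR of the 17 data bits: 1⊕1⊕0⊕1⊕0⊕1⊕0⊕0⊕0⊕0⊕1⊕1⊕1⊕0⊕1⊕1⊕1 = 0
Parity bit = 0 (so all 18 bits XOR to 0).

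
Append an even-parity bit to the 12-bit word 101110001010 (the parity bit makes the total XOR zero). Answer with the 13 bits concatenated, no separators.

1011100010100

XOR of the 12 data bits: 1⊕0⊕1⊕1⊕1⊕0⊕0⊕0⊕1⊕0⊕1⊕0 = 0
Parity bit = 0 (so all 13 bits XOR to 0).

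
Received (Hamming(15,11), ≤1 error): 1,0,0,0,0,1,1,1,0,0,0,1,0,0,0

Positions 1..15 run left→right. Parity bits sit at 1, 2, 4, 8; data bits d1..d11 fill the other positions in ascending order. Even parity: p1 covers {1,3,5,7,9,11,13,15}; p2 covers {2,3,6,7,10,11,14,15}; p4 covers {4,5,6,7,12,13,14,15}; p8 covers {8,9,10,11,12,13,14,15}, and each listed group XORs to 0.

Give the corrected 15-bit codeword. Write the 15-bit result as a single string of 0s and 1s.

100101110001000

s1 (pos 1,3,5,7,9,11,13,15): 1⊕0⊕0⊕1⊕0⊕0⊕0⊕0 = 0
s2 (pos 2,3,6,7,10,11,14,15): 0⊕0⊕1⊕1⊕0⊕0⊕0⊕0 = 0
s4 (pos 4,5,6,7,12,13,14,15): 0⊕0⊕1⊕1⊕1⊕0⊕0⊕0 = 1
s8 (pos 8,9,10,11,12,13,14,15): 1⊕0⊕0⊕0⊕1⊕0⊕0⊕0 = 0
Syndrome s8…s1 = 0100 → error at position 4.
Flip position 4: 100001110001000 → 100101110001000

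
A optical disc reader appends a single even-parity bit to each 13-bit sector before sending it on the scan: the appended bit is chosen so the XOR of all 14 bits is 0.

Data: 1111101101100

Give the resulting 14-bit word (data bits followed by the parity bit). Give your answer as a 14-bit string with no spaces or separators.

XOR of the 13 data bits: 1⊕1⊕1⊕1⊕1⊕0⊕1⊕1⊕0⊕1⊕1⊕0⊕0 = 1
Parity bit = 1 (so all 14 bits XOR to 0).

11111011011001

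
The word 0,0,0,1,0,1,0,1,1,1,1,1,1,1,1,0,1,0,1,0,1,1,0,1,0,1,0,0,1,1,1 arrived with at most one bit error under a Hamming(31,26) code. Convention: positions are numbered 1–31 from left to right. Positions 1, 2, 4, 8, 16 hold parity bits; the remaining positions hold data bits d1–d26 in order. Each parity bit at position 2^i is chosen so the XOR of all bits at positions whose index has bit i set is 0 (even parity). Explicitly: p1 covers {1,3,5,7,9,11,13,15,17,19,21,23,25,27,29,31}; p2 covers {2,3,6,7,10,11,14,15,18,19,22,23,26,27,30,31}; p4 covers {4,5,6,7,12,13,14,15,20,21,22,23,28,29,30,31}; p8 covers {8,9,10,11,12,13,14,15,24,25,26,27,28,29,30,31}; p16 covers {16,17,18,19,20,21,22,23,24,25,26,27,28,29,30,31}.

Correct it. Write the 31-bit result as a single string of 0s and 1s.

s1 (pos 1,3,5,7,9,11,13,15,17,19,21,23,25,27,29,31): 0⊕0⊕0⊕0⊕1⊕1⊕1⊕1⊕1⊕1⊕1⊕0⊕0⊕0⊕1⊕1 = 1
s2 (pos 2,3,6,7,10,11,14,15,18,19,22,23,26,27,30,31): 0⊕0⊕1⊕0⊕1⊕1⊕1⊕1⊕0⊕1⊕1⊕0⊕1⊕0⊕1⊕1 = 0
s4 (pos 4,5,6,7,12,13,14,15,20,21,22,23,28,29,30,31): 1⊕0⊕1⊕0⊕1⊕1⊕1⊕1⊕0⊕1⊕1⊕0⊕0⊕1⊕1⊕1 = 1
s8 (pos 8,9,10,11,12,13,14,15,24,25,26,27,28,29,30,31): 1⊕1⊕1⊕1⊕1⊕1⊕1⊕1⊕1⊕0⊕1⊕0⊕0⊕1⊕1⊕1 = 1
s16 (pos 16,17,18,19,20,21,22,23,24,25,26,27,28,29,30,31): 0⊕1⊕0⊕1⊕0⊕1⊕1⊕0⊕1⊕0⊕1⊕0⊕0⊕1⊕1⊕1 = 1
Syndrome s16…s1 = 11101 → error at position 29.
Flip position 29: 0001010111111110101011010100111 → 0001010111111110101011010100011

0001010111111110101011010100011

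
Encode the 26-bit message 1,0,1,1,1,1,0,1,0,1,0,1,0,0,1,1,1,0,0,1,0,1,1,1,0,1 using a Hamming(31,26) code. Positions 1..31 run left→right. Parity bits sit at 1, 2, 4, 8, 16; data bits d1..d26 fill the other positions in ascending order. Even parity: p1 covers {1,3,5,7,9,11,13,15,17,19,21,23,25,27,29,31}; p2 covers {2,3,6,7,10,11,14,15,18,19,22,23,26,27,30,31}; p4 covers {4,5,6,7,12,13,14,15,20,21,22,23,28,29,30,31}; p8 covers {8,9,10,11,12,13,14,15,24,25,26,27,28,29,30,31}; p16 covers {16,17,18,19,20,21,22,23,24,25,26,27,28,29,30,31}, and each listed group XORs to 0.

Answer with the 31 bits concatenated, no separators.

Place data at non-parity positions: p1 p2 1 p4 0 1 1 p8 1 1 0 1 0 1 0 p16 1 0 0 1 1 1 0 0 1 0 1 1 1 0 1
p1 (pos 1,3,5,7,9,11,13,15,17,19,21,23,25,27,29,31): XOR of data positions = 1⊕0⊕1⊕1⊕0⊕0⊕0⊕1⊕0⊕1⊕0⊕1⊕1⊕1⊕1 = 1
p2 (pos 2,3,6,7,10,11,14,15,18,19,22,23,26,27,30,31): XOR of data positions = 1⊕1⊕1⊕1⊕0⊕1⊕0⊕0⊕0⊕1⊕0⊕0⊕1⊕0⊕1 = 0
p4 (pos 4,5,6,7,12,13,14,15,20,21,22,23,28,29,30,31): XOR of data positions = 0⊕1⊕1⊕1⊕0⊕1⊕0⊕1⊕1⊕1⊕0⊕1⊕1⊕0⊕1 = 0
p8 (pos 8,9,10,11,12,13,14,15,24,25,26,27,28,29,30,31): XOR of data positions = 1⊕1⊕0⊕1⊕0⊕1⊕0⊕0⊕1⊕0⊕1⊕1⊕1⊕0⊕1 = 1
p16 (pos 16,17,18,19,20,21,22,23,24,25,26,27,28,29,30,31): XOR of data positions = 1⊕0⊕0⊕1⊕1⊕1⊕0⊕0⊕1⊕0⊕1⊕1⊕1⊕0⊕1 = 1
Codeword: 1010011111010101100111001011101

1010011111010101100111001011101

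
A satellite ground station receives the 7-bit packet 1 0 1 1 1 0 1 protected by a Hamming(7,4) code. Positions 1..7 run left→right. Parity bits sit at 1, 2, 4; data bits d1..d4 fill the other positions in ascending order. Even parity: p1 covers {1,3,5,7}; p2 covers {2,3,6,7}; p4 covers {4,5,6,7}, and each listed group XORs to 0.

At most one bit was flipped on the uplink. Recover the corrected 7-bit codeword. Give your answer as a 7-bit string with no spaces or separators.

s1 (pos 1,3,5,7): 1⊕1⊕1⊕1 = 0
s2 (pos 2,3,6,7): 0⊕1⊕0⊕1 = 0
s4 (pos 4,5,6,7): 1⊕1⊕0⊕1 = 1
Syndrome s4…s1 = 100 → error at position 4.
Flip position 4: 1011101 → 1010101

1010101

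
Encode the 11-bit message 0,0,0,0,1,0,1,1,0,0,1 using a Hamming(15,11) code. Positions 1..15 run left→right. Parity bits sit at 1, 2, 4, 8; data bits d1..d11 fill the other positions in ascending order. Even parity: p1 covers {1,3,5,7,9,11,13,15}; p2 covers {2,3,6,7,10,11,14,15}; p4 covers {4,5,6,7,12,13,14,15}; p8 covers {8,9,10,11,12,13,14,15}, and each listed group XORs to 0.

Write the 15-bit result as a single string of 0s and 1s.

Place data at non-parity positions: p1 p2 0 p4 0 0 0 p8 1 0 1 1 0 0 1
p1 (pos 1,3,5,7,9,11,13,15): XOR of data positions = 0⊕0⊕0⊕1⊕1⊕0⊕1 = 1
p2 (pos 2,3,6,7,10,11,14,15): XOR of data positions = 0⊕0⊕0⊕0⊕1⊕0⊕1 = 0
p4 (pos 4,5,6,7,12,13,14,15): XOR of data positions = 0⊕0⊕0⊕1⊕0⊕0⊕1 = 0
p8 (pos 8,9,10,11,12,13,14,15): XOR of data positions = 1⊕0⊕1⊕1⊕0⊕0⊕1 = 0
Codeword: 100000001011001

100000001011001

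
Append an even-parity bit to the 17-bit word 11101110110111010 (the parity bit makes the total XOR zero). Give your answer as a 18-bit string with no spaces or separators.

XOR of the 17 data bits: 1⊕1⊕1⊕0⊕1⊕1⊕1⊕0⊕1⊕1⊕0⊕1⊕1⊕1⊕0⊕1⊕0 = 0
Parity bit = 0 (so all 18 bits XOR to 0).

111011101101110100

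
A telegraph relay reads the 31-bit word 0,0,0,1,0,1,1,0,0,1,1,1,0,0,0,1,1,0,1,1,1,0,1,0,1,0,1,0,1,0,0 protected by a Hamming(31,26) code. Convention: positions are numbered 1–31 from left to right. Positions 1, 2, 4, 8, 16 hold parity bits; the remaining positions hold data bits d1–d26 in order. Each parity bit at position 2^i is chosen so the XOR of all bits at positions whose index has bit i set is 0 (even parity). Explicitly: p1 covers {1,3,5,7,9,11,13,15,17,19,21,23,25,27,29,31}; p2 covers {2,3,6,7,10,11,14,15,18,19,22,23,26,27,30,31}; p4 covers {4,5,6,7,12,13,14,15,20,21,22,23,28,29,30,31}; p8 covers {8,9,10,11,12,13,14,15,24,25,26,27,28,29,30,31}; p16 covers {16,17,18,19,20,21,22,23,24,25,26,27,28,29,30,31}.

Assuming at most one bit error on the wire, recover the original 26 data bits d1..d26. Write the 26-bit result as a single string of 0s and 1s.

00110111000100110101010100

s1 (pos 1,3,5,7,9,11,13,15,17,19,21,23,25,27,29,31): 0⊕0⊕0⊕1⊕0⊕1⊕0⊕0⊕1⊕1⊕1⊕1⊕1⊕1⊕1⊕0 = 1
s2 (pos 2,3,6,7,10,11,14,15,18,19,22,23,26,27,30,31): 0⊕0⊕1⊕1⊕1⊕1⊕0⊕0⊕0⊕1⊕0⊕1⊕0⊕1⊕0⊕0 = 1
s4 (pos 4,5,6,7,12,13,14,15,20,21,22,23,28,29,30,31): 1⊕0⊕1⊕1⊕1⊕0⊕0⊕0⊕1⊕1⊕0⊕1⊕0⊕1⊕0⊕0 = 0
s8 (pos 8,9,10,11,12,13,14,15,24,25,26,27,28,29,30,31): 0⊕0⊕1⊕1⊕1⊕0⊕0⊕0⊕0⊕1⊕0⊕1⊕0⊕1⊕0⊕0 = 0
s16 (pos 16,17,18,19,20,21,22,23,24,25,26,27,28,29,30,31): 1⊕1⊕0⊕1⊕1⊕1⊕0⊕1⊕0⊕1⊕0⊕1⊕0⊕1⊕0⊕0 = 1
Syndrome s16…s1 = 10011 → error at position 19.
Flip position 19: 0001011001110001101110101010100 → 0001011001110001100110101010100
Read data bits from positions 3,5,6,7,9,10,11,12,13,14,15,17,18,19,20,21,22,23,24,25,26,27,28,29,30,31: 00110111000100110101010100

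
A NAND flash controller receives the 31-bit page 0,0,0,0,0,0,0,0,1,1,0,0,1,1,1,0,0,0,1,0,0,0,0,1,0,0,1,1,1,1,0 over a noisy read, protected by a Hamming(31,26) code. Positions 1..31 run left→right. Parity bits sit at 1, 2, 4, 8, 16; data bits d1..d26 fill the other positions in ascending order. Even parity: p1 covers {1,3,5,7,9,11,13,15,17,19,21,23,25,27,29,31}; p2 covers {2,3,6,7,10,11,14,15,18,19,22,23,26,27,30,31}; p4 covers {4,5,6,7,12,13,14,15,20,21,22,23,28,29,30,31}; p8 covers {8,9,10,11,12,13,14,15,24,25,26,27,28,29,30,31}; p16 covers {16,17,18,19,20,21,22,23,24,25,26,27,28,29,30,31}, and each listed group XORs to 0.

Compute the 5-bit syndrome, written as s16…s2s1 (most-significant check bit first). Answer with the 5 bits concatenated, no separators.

s1 (pos 1,3,5,7,9,11,13,15,17,19,21,23,25,27,29,31): 0⊕0⊕0⊕0⊕1⊕0⊕1⊕1⊕0⊕1⊕0⊕0⊕0⊕1⊕1⊕0 = 0
s2 (pos 2,3,6,7,10,11,14,15,18,19,22,23,26,27,30,31): 0⊕0⊕0⊕0⊕1⊕0⊕1⊕1⊕0⊕1⊕0⊕0⊕0⊕1⊕1⊕0 = 0
s4 (pos 4,5,6,7,12,13,14,15,20,21,22,23,28,29,30,31): 0⊕0⊕0⊕0⊕0⊕1⊕1⊕1⊕0⊕0⊕0⊕0⊕1⊕1⊕1⊕0 = 0
s8 (pos 8,9,10,11,12,13,14,15,24,25,26,27,28,29,30,31): 0⊕1⊕1⊕0⊕0⊕1⊕1⊕1⊕1⊕0⊕0⊕1⊕1⊕1⊕1⊕0 = 0
s16 (pos 16,17,18,19,20,21,22,23,24,25,26,27,28,29,30,31): 0⊕0⊕0⊕1⊕0⊕0⊕0⊕0⊕1⊕0⊕0⊕1⊕1⊕1⊕1⊕0 = 0
Syndrome s16…s1 = 00000 → no error.

00000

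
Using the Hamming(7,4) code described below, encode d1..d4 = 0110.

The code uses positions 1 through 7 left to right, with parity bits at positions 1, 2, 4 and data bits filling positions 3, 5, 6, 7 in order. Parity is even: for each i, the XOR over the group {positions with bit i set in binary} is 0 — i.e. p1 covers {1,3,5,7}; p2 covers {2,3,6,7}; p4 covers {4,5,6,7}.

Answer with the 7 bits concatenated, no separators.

Place data at non-parity positions: p1 p2 0 p4 1 1 0
p1 (pos 1,3,5,7): XOR of data positions = 0⊕1⊕0 = 1
p2 (pos 2,3,6,7): XOR of data positions = 0⊕1⊕0 = 1
p4 (pos 4,5,6,7): XOR of data positions = 1⊕1⊕0 = 0
Codeword: 1100110

1100110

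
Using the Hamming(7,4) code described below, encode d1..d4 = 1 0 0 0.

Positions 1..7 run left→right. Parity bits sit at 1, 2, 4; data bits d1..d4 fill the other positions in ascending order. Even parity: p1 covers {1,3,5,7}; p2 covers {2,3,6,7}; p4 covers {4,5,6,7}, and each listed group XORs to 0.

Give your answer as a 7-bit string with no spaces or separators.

1110000

Place data at non-parity positions: p1 p2 1 p4 0 0 0
p1 (pos 1,3,5,7): XOR of data positions = 1⊕0⊕0 = 1
p2 (pos 2,3,6,7): XOR of data positions = 1⊕0⊕0 = 1
p4 (pos 4,5,6,7): XOR of data positions = 0⊕0⊕0 = 0
Codeword: 1110000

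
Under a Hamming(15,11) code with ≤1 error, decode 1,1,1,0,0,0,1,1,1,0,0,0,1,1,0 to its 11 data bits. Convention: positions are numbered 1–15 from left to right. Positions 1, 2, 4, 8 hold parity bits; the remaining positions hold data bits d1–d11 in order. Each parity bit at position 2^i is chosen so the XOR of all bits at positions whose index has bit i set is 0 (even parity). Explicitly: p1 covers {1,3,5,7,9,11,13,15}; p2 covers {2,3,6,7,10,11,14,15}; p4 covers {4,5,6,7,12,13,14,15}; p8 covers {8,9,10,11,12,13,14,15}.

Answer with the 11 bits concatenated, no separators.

s1 (pos 1,3,5,7,9,11,13,15): 1⊕1⊕0⊕1⊕1⊕0⊕1⊕0 = 1
s2 (pos 2,3,6,7,10,11,14,15): 1⊕1⊕0⊕1⊕0⊕0⊕1⊕0 = 0
s4 (pos 4,5,6,7,12,13,14,15): 0⊕0⊕0⊕1⊕0⊕1⊕1⊕0 = 1
s8 (pos 8,9,10,11,12,13,14,15): 1⊕1⊕0⊕0⊕0⊕1⊕1⊕0 = 0
Syndrome s8…s1 = 0101 → error at position 5.
Flip position 5: 111000111000110 → 111010111000110
Read data bits from positions 3,5,6,7,9,10,11,12,13,14,15: 11011000110

11011000110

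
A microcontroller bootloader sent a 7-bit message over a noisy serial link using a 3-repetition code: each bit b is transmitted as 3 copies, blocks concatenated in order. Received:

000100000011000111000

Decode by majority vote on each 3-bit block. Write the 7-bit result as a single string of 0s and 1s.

Block 1 (000): 0 ones → 0
Block 2 (100): 1 one → 0
Block 3 (000): 0 ones → 0
Block 4 (011): 2 ones → 1
Block 5 (000): 0 ones → 0
Block 6 (111): 3 ones → 1
Block 7 (000): 0 ones → 0

0001010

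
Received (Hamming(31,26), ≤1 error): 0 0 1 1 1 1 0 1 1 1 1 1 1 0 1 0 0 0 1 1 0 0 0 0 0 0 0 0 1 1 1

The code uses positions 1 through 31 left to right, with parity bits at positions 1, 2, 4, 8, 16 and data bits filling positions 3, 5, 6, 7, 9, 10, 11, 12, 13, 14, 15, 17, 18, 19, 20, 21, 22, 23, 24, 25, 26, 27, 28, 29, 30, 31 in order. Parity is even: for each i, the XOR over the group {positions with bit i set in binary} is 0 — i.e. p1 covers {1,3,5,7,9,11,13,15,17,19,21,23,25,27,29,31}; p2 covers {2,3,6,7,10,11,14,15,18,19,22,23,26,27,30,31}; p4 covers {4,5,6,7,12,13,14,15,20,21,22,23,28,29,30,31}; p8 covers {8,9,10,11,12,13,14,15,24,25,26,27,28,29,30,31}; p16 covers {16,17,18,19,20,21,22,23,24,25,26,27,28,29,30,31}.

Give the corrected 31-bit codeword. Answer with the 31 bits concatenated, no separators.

0011110111111010101100000000111

s1 (pos 1,3,5,7,9,11,13,15,17,19,21,23,25,27,29,31): 0⊕1⊕1⊕0⊕1⊕1⊕1⊕1⊕0⊕1⊕0⊕0⊕0⊕0⊕1⊕1 = 1
s2 (pos 2,3,6,7,10,11,14,15,18,19,22,23,26,27,30,31): 0⊕1⊕1⊕0⊕1⊕1⊕0⊕1⊕0⊕1⊕0⊕0⊕0⊕0⊕1⊕1 = 0
s4 (pos 4,5,6,7,12,13,14,15,20,21,22,23,28,29,30,31): 1⊕1⊕1⊕0⊕1⊕1⊕0⊕1⊕1⊕0⊕0⊕0⊕0⊕1⊕1⊕1 = 0
s8 (pos 8,9,10,11,12,13,14,15,24,25,26,27,28,29,30,31): 1⊕1⊕1⊕1⊕1⊕1⊕0⊕1⊕0⊕0⊕0⊕0⊕0⊕1⊕1⊕1 = 0
s16 (pos 16,17,18,19,20,21,22,23,24,25,26,27,28,29,30,31): 0⊕0⊕0⊕1⊕1⊕0⊕0⊕0⊕0⊕0⊕0⊕0⊕0⊕1⊕1⊕1 = 1
Syndrome s16…s1 = 10001 → error at position 17.
Flip position 17: 0011110111111010001100000000111 → 0011110111111010101100000000111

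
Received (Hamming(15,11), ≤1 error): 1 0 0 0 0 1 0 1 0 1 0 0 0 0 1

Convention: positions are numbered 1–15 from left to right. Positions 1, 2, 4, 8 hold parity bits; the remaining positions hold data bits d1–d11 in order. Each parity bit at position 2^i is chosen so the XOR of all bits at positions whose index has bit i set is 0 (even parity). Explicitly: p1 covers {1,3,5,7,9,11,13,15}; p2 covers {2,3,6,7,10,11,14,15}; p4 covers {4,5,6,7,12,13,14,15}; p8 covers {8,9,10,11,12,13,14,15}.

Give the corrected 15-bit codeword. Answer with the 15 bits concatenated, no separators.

s1 (pos 1,3,5,7,9,11,13,15): 1⊕0⊕0⊕0⊕0⊕0⊕0⊕1 = 0
s2 (pos 2,3,6,7,10,11,14,15): 0⊕0⊕1⊕0⊕1⊕0⊕0⊕1 = 1
s4 (pos 4,5,6,7,12,13,14,15): 0⊕0⊕1⊕0⊕0⊕0⊕0⊕1 = 0
s8 (pos 8,9,10,11,12,13,14,15): 1⊕0⊕1⊕0⊕0⊕0⊕0⊕1 = 1
Syndrome s8…s1 = 1010 → error at position 10.
Flip position 10: 100001010100001 → 100001010000001

100001010000001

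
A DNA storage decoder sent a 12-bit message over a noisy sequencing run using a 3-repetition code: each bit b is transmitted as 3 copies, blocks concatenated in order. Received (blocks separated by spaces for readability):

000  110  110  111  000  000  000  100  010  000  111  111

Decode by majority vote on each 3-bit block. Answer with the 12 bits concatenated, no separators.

Block 1 (000): 0 ones → 0
Block 2 (110): 2 ones → 1
Block 3 (110): 2 ones → 1
Block 4 (111): 3 ones → 1
Block 5 (000): 0 ones → 0
Block 6 (000): 0 ones → 0
Block 7 (000): 0 ones → 0
Block 8 (100): 1 one → 0
Block 9 (010): 1 one → 0
Block 10 (000): 0 ones → 0
Block 11 (111): 3 ones → 1
Block 12 (111): 3 ones → 1

011100000011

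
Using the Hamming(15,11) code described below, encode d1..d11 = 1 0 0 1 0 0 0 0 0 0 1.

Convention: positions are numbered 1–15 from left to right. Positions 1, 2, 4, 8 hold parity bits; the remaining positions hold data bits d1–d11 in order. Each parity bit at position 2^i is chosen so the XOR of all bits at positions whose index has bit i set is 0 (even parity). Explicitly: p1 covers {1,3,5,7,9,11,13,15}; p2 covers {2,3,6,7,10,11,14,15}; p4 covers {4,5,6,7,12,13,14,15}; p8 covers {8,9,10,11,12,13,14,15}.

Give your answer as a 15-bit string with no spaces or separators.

111000110000001

Place data at non-parity positions: p1 p2 1 p4 0 0 1 p8 0 0 0 0 0 0 1
p1 (pos 1,3,5,7,9,11,13,15): XOR of data positions = 1⊕0⊕1⊕0⊕0⊕0⊕1 = 1
p2 (pos 2,3,6,7,10,11,14,15): XOR of data positions = 1⊕0⊕1⊕0⊕0⊕0⊕1 = 1
p4 (pos 4,5,6,7,12,13,14,15): XOR of data positions = 0⊕0⊕1⊕0⊕0⊕0⊕1 = 0
p8 (pos 8,9,10,11,12,13,14,15): XOR of data positions = 0⊕0⊕0⊕0⊕0⊕0⊕1 = 1
Codeword: 111000110000001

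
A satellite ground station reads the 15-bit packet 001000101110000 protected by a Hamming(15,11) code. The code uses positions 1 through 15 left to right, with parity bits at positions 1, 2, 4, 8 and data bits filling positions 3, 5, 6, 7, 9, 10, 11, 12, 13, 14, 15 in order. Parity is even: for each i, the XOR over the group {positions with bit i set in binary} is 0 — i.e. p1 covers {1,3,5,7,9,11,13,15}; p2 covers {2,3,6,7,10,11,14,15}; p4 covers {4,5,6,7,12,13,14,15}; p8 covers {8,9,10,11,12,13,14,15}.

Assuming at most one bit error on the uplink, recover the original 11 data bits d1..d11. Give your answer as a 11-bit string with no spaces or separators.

s1 (pos 1,3,5,7,9,11,13,15): 0⊕1⊕0⊕1⊕1⊕1⊕0⊕0 = 0
s2 (pos 2,3,6,7,10,11,14,15): 0⊕1⊕0⊕1⊕1⊕1⊕0⊕0 = 0
s4 (pos 4,5,6,7,12,13,14,15): 0⊕0⊕0⊕1⊕0⊕0⊕0⊕0 = 1
s8 (pos 8,9,10,11,12,13,14,15): 0⊕1⊕1⊕1⊕0⊕0⊕0⊕0 = 1
Syndrome s8…s1 = 1100 → error at position 12.
Flip position 12: 001000101110000 → 001000101111000
Read data bits from positions 3,5,6,7,9,10,11,12,13,14,15: 10011111000

10011111000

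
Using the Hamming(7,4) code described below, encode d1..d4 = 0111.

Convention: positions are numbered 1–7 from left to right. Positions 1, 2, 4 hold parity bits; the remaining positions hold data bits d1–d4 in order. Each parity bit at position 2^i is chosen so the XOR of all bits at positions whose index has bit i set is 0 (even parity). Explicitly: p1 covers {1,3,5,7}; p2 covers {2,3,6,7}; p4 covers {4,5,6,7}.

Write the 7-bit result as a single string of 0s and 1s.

Place data at non-parity positions: p1 p2 0 p4 1 1 1
p1 (pos 1,3,5,7): XOR of data positions = 0⊕1⊕1 = 0
p2 (pos 2,3,6,7): XOR of data positions = 0⊕1⊕1 = 0
p4 (pos 4,5,6,7): XOR of data positions = 1⊕1⊕1 = 1
Codeword: 0001111

0001111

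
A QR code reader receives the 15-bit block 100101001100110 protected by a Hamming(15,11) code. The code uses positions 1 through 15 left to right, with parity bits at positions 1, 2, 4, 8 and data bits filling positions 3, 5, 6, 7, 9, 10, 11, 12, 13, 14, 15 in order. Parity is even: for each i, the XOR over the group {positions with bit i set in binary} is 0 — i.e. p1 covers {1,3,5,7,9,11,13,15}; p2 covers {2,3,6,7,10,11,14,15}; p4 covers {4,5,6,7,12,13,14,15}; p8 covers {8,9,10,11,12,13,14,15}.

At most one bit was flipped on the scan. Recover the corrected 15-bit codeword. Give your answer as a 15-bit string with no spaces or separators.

101101001100110

s1 (pos 1,3,5,7,9,11,13,15): 1⊕0⊕0⊕0⊕1⊕0⊕1⊕0 = 1
s2 (pos 2,3,6,7,10,11,14,15): 0⊕0⊕1⊕0⊕1⊕0⊕1⊕0 = 1
s4 (pos 4,5,6,7,12,13,14,15): 1⊕0⊕1⊕0⊕0⊕1⊕1⊕0 = 0
s8 (pos 8,9,10,11,12,13,14,15): 0⊕1⊕1⊕0⊕0⊕1⊕1⊕0 = 0
Syndrome s8…s1 = 0011 → error at position 3.
Flip position 3: 100101001100110 → 101101001100110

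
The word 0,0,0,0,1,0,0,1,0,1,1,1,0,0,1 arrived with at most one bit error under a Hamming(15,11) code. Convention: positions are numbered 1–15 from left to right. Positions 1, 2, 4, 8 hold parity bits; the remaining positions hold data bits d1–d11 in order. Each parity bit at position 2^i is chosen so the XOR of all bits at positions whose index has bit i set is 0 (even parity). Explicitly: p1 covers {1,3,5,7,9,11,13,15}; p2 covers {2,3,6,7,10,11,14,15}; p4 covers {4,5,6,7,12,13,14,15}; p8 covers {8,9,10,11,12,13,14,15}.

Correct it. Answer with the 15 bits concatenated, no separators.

s1 (pos 1,3,5,7,9,11,13,15): 0⊕0⊕1⊕0⊕0⊕1⊕0⊕1 = 1
s2 (pos 2,3,6,7,10,11,14,15): 0⊕0⊕0⊕0⊕1⊕1⊕0⊕1 = 1
s4 (pos 4,5,6,7,12,13,14,15): 0⊕1⊕0⊕0⊕1⊕0⊕0⊕1 = 1
s8 (pos 8,9,10,11,12,13,14,15): 1⊕0⊕1⊕1⊕1⊕0⊕0⊕1 = 1
Syndrome s8…s1 = 1111 → error at position 15.
Flip position 15: 000010010111001 → 000010010111000

000010010111000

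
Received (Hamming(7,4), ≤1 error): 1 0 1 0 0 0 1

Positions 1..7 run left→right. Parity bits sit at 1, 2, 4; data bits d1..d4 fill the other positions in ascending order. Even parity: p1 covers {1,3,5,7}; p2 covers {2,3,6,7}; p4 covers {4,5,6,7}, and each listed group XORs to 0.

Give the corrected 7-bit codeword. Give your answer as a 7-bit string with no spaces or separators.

1010101

s1 (pos 1,3,5,7): 1⊕1⊕0⊕1 = 1
s2 (pos 2,3,6,7): 0⊕1⊕0⊕1 = 0
s4 (pos 4,5,6,7): 0⊕0⊕0⊕1 = 1
Syndrome s4…s1 = 101 → error at position 5.
Flip position 5: 1010001 → 1010101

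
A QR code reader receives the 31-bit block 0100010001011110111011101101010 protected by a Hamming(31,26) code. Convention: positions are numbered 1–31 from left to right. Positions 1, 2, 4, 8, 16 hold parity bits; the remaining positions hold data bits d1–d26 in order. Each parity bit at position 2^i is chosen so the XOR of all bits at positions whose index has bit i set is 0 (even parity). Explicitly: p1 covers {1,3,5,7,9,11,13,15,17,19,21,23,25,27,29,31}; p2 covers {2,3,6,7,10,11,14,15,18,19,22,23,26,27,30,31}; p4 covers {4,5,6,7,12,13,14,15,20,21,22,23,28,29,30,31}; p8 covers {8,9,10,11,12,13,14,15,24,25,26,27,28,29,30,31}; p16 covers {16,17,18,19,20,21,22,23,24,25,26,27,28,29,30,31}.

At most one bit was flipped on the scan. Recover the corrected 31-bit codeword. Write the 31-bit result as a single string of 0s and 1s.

s1 (pos 1,3,5,7,9,11,13,15,17,19,21,23,25,27,29,31): 0⊕0⊕0⊕0⊕0⊕0⊕1⊕1⊕1⊕1⊕1⊕1⊕1⊕0⊕0⊕0 = 1
s2 (pos 2,3,6,7,10,11,14,15,18,19,22,23,26,27,30,31): 1⊕0⊕1⊕0⊕1⊕0⊕1⊕1⊕1⊕1⊕1⊕1⊕1⊕0⊕1⊕0 = 1
s4 (pos 4,5,6,7,12,13,14,15,20,21,22,23,28,29,30,31): 0⊕0⊕1⊕0⊕1⊕1⊕1⊕1⊕0⊕1⊕1⊕1⊕1⊕0⊕1⊕0 = 0
s8 (pos 8,9,10,11,12,13,14,15,24,25,26,27,28,29,30,31): 0⊕0⊕1⊕0⊕1⊕1⊕1⊕1⊕0⊕1⊕1⊕0⊕1⊕0⊕1⊕0 = 1
s16 (pos 16,17,18,19,20,21,22,23,24,25,26,27,28,29,30,31): 0⊕1⊕1⊕1⊕0⊕1⊕1⊕1⊕0⊕1⊕1⊕0⊕1⊕0⊕1⊕0 = 0
Syndrome s16…s1 = 01011 → error at position 11.
Flip position 11: 0100010001011110111011101101010 → 0100010001111110111011101101010

0100010001111110111011101101010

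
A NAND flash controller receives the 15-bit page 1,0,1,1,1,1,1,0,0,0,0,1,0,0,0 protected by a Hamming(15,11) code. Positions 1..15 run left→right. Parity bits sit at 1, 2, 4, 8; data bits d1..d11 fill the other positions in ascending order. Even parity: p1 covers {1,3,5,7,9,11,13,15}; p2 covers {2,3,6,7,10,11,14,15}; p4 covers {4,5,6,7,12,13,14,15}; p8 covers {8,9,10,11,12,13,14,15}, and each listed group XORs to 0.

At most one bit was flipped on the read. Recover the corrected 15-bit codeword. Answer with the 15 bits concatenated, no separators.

101111100001010

s1 (pos 1,3,5,7,9,11,13,15): 1⊕1⊕1⊕1⊕0⊕0⊕0⊕0 = 0
s2 (pos 2,3,6,7,10,11,14,15): 0⊕1⊕1⊕1⊕0⊕0⊕0⊕0 = 1
s4 (pos 4,5,6,7,12,13,14,15): 1⊕1⊕1⊕1⊕1⊕0⊕0⊕0 = 1
s8 (pos 8,9,10,11,12,13,14,15): 0⊕0⊕0⊕0⊕1⊕0⊕0⊕0 = 1
Syndrome s8…s1 = 1110 → error at position 14.
Flip position 14: 101111100001000 → 101111100001010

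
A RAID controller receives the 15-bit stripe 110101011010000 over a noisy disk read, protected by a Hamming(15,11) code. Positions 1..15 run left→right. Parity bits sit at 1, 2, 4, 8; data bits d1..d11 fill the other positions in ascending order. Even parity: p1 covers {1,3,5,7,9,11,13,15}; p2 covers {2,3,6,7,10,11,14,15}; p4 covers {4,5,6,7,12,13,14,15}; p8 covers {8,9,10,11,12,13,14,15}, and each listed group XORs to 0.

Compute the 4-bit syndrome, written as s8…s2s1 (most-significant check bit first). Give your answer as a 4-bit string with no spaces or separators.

1011

s1 (pos 1,3,5,7,9,11,13,15): 1⊕0⊕0⊕0⊕1⊕1⊕0⊕0 = 1
s2 (pos 2,3,6,7,10,11,14,15): 1⊕0⊕1⊕0⊕0⊕1⊕0⊕0 = 1
s4 (pos 4,5,6,7,12,13,14,15): 1⊕0⊕1⊕0⊕0⊕0⊕0⊕0 = 0
s8 (pos 8,9,10,11,12,13,14,15): 1⊕1⊕0⊕1⊕0⊕0⊕0⊕0 = 1
Syndrome s8…s1 = 1011 → error at position 11.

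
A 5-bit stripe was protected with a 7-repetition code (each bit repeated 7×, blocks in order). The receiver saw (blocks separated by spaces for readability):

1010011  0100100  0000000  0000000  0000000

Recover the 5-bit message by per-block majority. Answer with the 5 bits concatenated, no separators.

10000

Block 1 (1010011): 4 ones → 1
Block 2 (0100100): 2 ones → 0
Block 3 (0000000): 0 ones → 0
Block 4 (0000000): 0 ones → 0
Block 5 (0000000): 0 ones → 0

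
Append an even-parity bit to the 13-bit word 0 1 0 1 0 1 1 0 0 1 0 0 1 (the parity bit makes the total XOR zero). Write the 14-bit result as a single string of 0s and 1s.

XOR of the 13 data bits: 0⊕1⊕0⊕1⊕0⊕1⊕1⊕0⊕0⊕1⊕0⊕0⊕1 = 0
Parity bit = 0 (so all 14 bits XOR to 0).

01010110010010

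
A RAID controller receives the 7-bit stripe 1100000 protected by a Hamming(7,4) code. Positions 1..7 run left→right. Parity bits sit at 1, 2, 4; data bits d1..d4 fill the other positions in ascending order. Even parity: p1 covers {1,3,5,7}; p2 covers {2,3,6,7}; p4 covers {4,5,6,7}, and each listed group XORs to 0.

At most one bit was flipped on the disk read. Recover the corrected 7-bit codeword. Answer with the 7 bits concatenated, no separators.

1110000

s1 (pos 1,3,5,7): 1⊕0⊕0⊕0 = 1
s2 (pos 2,3,6,7): 1⊕0⊕0⊕0 = 1
s4 (pos 4,5,6,7): 0⊕0⊕0⊕0 = 0
Syndrome s4…s1 = 011 → error at position 3.
Flip position 3: 1100000 → 1110000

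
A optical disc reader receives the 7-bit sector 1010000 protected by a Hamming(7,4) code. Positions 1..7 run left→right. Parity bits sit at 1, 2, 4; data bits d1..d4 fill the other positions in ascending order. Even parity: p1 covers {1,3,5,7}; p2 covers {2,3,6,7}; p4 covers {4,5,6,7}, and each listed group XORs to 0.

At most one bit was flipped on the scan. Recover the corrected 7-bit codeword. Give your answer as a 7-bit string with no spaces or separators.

s1 (pos 1,3,5,7): 1⊕1⊕0⊕0 = 0
s2 (pos 2,3,6,7): 0⊕1⊕0⊕0 = 1
s4 (pos 4,5,6,7): 0⊕0⊕0⊕0 = 0
Syndrome s4…s1 = 010 → error at position 2.
Flip position 2: 1010000 → 1110000

1110000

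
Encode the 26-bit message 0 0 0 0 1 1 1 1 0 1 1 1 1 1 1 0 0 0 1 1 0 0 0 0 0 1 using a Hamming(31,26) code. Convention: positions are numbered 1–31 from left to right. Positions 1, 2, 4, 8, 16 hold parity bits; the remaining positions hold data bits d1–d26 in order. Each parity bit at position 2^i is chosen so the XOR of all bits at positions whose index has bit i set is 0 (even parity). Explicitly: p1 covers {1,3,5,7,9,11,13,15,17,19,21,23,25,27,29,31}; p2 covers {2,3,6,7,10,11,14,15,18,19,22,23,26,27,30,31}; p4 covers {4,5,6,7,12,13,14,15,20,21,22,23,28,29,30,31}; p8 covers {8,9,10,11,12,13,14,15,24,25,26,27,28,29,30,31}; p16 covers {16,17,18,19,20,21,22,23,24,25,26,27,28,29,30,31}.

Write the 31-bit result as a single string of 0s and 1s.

Place data at non-parity positions: p1 p2 0 p4 0 0 0 p8 1 1 1 1 0 1 1 p16 1 1 1 1 0 0 0 1 1 0 0 0 0 0 1
p1 (pos 1,3,5,7,9,11,13,15,17,19,21,23,25,27,29,31): XOR of data positions = 0⊕0⊕0⊕1⊕1⊕0⊕1⊕1⊕1⊕0⊕0⊕1⊕0⊕0⊕1 = 1
p2 (pos 2,3,6,7,10,11,14,15,18,19,22,23,26,27,30,31): XOR of data positions = 0⊕0⊕0⊕1⊕1⊕1⊕1⊕1⊕1⊕0⊕0⊕0⊕0⊕0⊕1 = 1
p4 (pos 4,5,6,7,12,13,14,15,20,21,22,23,28,29,30,31): XOR of data positions = 0⊕0⊕0⊕1⊕0⊕1⊕1⊕1⊕0⊕0⊕0⊕0⊕0⊕0⊕1 = 1
p8 (pos 8,9,10,11,12,13,14,15,24,25,26,27,28,29,30,31): XOR of data positions = 1⊕1⊕1⊕1⊕0⊕1⊕1⊕1⊕1⊕0⊕0⊕0⊕0⊕0⊕1 = 1
p16 (pos 16,17,18,19,20,21,22,23,24,25,26,27,28,29,30,31): XOR of data positions = 1⊕1⊕1⊕1⊕0⊕0⊕0⊕1⊕1⊕0⊕0⊕0⊕0⊕0⊕1 = 1
Codeword: 1101000111110111111100011000001

1101000111110111111100011000001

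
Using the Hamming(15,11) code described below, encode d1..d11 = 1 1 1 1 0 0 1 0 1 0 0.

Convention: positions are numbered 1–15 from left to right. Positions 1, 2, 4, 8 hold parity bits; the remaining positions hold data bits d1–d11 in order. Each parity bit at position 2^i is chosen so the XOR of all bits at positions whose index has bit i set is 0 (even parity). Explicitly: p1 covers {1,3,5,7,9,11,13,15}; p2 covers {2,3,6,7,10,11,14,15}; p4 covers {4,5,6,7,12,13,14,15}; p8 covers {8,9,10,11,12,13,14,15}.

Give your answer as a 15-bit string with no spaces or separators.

101011100010100

Place data at non-parity positions: p1 p2 1 p4 1 1 1 p8 0 0 1 0 1 0 0
p1 (pos 1,3,5,7,9,11,13,15): XOR of data positions = 1⊕1⊕1⊕0⊕1⊕1⊕0 = 1
p2 (pos 2,3,6,7,10,11,14,15): XOR of data positions = 1⊕1⊕1⊕0⊕1⊕0⊕0 = 0
p4 (pos 4,5,6,7,12,13,14,15): XOR of data positions = 1⊕1⊕1⊕0⊕1⊕0⊕0 = 0
p8 (pos 8,9,10,11,12,13,14,15): XOR of data positions = 0⊕0⊕1⊕0⊕1⊕0⊕0 = 0
Codeword: 101011100010100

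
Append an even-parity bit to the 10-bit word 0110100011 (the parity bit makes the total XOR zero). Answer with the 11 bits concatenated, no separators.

XOR of the 10 data bits: 0⊕1⊕1⊕0⊕1⊕0⊕0⊕0⊕1⊕1 = 1
Parity bit = 1 (so all 11 bits XOR to 0).

01101000111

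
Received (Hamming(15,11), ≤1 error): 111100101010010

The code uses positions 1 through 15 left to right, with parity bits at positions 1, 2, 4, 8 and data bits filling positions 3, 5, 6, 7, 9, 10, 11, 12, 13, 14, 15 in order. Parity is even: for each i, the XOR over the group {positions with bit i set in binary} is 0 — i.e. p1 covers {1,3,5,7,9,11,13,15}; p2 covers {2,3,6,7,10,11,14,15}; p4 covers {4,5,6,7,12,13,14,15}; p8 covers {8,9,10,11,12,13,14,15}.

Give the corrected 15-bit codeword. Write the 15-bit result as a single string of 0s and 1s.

111100101010011

s1 (pos 1,3,5,7,9,11,13,15): 1⊕1⊕0⊕1⊕1⊕1⊕0⊕0 = 1
s2 (pos 2,3,6,7,10,11,14,15): 1⊕1⊕0⊕1⊕0⊕1⊕1⊕0 = 1
s4 (pos 4,5,6,7,12,13,14,15): 1⊕0⊕0⊕1⊕0⊕0⊕1⊕0 = 1
s8 (pos 8,9,10,11,12,13,14,15): 0⊕1⊕0⊕1⊕0⊕0⊕1⊕0 = 1
Syndrome s8…s1 = 1111 → error at position 15.
Flip position 15: 111100101010010 → 111100101010011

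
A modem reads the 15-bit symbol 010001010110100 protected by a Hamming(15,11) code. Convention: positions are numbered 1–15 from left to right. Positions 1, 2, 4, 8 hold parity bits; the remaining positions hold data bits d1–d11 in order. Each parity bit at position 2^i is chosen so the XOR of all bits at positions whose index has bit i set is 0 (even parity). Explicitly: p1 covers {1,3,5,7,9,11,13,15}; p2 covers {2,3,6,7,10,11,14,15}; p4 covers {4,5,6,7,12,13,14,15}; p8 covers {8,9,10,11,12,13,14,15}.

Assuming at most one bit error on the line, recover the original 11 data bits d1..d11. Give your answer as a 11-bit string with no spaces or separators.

s1 (pos 1,3,5,7,9,11,13,15): 0⊕0⊕0⊕0⊕0⊕1⊕1⊕0 = 0
s2 (pos 2,3,6,7,10,11,14,15): 1⊕0⊕1⊕0⊕1⊕1⊕0⊕0 = 0
s4 (pos 4,5,6,7,12,13,14,15): 0⊕0⊕1⊕0⊕0⊕1⊕0⊕0 = 0
s8 (pos 8,9,10,11,12,13,14,15): 1⊕0⊕1⊕1⊕0⊕1⊕0⊕0 = 0
Syndrome s8…s1 = 0000 → no error.
Read data bits from positions 3,5,6,7,9,10,11,12,13,14,15: 00100110100

00100110100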